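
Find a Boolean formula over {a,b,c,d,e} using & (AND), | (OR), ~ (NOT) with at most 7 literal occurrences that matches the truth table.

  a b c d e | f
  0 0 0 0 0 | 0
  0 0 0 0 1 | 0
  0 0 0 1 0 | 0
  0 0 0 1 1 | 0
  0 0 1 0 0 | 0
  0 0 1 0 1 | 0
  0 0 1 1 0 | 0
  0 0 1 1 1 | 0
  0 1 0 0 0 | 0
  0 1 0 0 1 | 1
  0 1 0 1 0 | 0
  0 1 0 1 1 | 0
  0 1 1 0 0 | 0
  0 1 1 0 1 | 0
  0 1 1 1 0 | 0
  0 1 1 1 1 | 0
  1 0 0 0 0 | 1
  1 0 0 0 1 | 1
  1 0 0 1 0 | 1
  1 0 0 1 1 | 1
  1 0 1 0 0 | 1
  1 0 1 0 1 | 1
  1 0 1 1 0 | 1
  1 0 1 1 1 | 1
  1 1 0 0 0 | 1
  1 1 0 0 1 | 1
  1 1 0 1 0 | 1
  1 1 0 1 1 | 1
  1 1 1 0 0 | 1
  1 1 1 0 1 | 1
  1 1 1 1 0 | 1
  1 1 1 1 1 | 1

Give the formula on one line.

  ~c = 11110000111100001111000011110000
  ~d = 11001100110011001100110011001100
  (~c & ~d) = 11000000110000001100000011000000
  (d | e) = 01110111011101110111011101110111
  (b & (d | e)) = 00000000011101110000000001110111
  ((~c & ~d) & (b & (d | e))) = 00000000010000000000000001000000
  (((~c & ~d) & (b & (d | e))) | a) = 00000000010000001111111111111111

(((~c & ~d) & (b & (d | e))) | a)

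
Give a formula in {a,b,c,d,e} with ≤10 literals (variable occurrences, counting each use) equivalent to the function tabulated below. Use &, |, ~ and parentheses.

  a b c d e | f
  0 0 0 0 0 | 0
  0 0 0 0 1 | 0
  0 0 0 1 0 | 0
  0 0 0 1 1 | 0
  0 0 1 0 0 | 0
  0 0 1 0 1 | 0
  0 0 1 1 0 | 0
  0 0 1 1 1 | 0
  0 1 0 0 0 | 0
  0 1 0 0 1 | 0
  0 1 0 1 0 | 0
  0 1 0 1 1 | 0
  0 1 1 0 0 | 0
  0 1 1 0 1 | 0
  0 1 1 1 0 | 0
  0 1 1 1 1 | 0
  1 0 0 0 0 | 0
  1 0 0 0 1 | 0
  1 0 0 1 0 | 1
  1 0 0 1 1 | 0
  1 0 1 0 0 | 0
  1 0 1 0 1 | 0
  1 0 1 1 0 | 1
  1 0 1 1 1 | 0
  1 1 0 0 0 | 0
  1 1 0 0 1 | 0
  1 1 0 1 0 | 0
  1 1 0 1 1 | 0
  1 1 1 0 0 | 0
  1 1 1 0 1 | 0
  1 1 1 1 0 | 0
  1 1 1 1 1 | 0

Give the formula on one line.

((d & a) & (~d | (((~b & ~e) | (~c & ~b)) & (~e & a))))

  (d & a) = 00000000000000000011001100110011
  ~d = 11001100110011001100110011001100
  ~b = 11111111000000001111111100000000
  ~e = 10101010101010101010101010101010
  (~b & ~e) = 10101010000000001010101000000000
  ~c = 11110000111100001111000011110000
  (~c & ~b) = 11110000000000001111000000000000
  ((~b & ~e) | (~c & ~b)) = 11111010000000001111101000000000
  (~e & a) = 00000000000000001010101010101010
  (((~b & ~e) | (~c & ~b)) & (~e & a)) = 00000000000000001010101000000000
  (~d | (((~b & ~e) | (~c & ~b)) & (~e & a))) = 11001100110011001110111011001100
  ((d & a) & (~d | (((~b & ~e) | (~c & ~b)) & (~e & a)))) = 00000000000000000010001000000000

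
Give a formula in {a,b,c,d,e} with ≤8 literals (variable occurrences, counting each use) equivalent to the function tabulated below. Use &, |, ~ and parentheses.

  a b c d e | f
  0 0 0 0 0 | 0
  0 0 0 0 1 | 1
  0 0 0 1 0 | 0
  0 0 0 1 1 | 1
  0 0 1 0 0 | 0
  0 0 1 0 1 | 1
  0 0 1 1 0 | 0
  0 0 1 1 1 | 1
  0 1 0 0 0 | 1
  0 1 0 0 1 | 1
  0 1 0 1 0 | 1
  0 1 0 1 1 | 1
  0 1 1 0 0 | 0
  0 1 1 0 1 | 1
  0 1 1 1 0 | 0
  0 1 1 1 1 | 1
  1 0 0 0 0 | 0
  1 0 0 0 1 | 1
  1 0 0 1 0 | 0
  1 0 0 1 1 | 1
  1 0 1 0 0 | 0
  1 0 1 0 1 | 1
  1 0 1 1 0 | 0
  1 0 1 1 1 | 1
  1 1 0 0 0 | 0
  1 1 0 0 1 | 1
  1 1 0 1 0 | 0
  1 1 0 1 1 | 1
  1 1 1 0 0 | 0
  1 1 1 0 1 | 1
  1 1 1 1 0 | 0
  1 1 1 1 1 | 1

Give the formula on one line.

  ~a = 11111111111111110000000000000000
  ~b = 11111111000000001111111100000000
  (~a | ~b) = 11111111111111111111111100000000
  ~c = 11110000111100001111000011110000
  ((~a | ~b) & ~c) = 11110000111100001111000000000000
  (((~a | ~b) & ~c) | e) = 11110101111101011111010101010101
  (c | e) = 01011111010111110101111101011111
  ((c | e) | b) = 01011111111111110101111111111111
  ((((~a | ~b) & ~c) | e) & ((c | e) | b)) = 01010101111101010101010101010101

((((~a | ~b) & ~c) | e) & ((c | e) | b))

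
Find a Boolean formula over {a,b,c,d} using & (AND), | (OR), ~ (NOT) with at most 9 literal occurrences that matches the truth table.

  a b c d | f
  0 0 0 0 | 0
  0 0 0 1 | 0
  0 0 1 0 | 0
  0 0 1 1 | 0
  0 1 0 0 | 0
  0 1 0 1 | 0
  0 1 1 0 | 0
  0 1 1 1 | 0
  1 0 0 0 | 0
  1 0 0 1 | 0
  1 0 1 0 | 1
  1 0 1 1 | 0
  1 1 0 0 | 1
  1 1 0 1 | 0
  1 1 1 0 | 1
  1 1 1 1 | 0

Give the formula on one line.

  ~d = 1010101010101010
  (~d & a) = 0000000010101010
  (a & c) = 0000000000110011
  ~c = 1100110011001100
  (~c & b) = 0000110000001100
  ((~c & b) | d) = 0101110101011101
  ((a & c) | ((~c & b) | d)) = 0101110101111111
  ((~d & a) & ((a & c) | ((~c & b) | d))) = 0000000000101010

((~d & a) & ((a & c) | ((~c & b) | d)))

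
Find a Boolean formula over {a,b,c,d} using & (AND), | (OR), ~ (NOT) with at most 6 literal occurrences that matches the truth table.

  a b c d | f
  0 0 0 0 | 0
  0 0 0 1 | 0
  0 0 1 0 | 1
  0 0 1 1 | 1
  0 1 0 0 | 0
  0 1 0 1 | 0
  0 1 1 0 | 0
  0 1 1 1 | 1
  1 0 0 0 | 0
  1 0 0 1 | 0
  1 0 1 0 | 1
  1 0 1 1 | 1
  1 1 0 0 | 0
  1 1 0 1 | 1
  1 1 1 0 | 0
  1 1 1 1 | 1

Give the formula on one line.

  ~b = 1111000011110000
  (~b | d) = 1111010111110101
  (b & a) = 0000000000001111
  ((b & a) | c) = 0011001100111111
  ((~b | d) & ((b & a) | c)) = 0011000100110101

((~b | d) & ((b & a) | c))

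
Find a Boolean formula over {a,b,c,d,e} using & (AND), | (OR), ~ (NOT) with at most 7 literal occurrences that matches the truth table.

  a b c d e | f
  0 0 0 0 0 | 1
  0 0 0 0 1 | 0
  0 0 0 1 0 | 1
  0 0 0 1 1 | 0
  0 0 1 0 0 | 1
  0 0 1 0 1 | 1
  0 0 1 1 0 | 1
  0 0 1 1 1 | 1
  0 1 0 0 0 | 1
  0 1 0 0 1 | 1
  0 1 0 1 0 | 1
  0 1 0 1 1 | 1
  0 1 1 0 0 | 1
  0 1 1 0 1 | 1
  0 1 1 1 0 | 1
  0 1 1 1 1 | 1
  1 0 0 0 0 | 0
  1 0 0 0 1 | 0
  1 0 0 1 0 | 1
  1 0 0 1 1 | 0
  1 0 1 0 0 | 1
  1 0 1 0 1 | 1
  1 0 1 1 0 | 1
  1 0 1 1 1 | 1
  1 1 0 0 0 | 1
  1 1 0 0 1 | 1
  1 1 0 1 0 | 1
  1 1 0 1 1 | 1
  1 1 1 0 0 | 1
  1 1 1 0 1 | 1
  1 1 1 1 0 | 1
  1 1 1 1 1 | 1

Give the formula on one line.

  ~a = 11111111111111110000000000000000
  (d | ~a) = 11111111111111110011001100110011
  ~e = 10101010101010101010101010101010
  ((d | ~a) & ~e) = 10101010101010100010001000100010
  (((d | ~a) & ~e) | c) = 10101111101011110010111100101111
  (b | (((d | ~a) & ~e) | c)) = 10101111111111110010111111111111

(b | (((d | ~a) & ~e) | c))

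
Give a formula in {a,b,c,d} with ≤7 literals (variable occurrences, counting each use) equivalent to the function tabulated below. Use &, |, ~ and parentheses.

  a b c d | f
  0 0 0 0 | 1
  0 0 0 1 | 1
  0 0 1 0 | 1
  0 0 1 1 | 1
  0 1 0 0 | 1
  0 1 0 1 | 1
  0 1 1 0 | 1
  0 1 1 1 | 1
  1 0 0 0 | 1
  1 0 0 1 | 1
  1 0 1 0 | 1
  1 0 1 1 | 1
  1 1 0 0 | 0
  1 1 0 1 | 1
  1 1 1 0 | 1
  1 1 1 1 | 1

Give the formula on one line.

(((~a | (~b | c)) & ~d) | d)

  ~a = 1111111100000000
  ~b = 1111000011110000
  (~b | c) = 1111001111110011
  (~a | (~b | c)) = 1111111111110011
  ~d = 1010101010101010
  ((~a | (~b | c)) & ~d) = 1010101010100010
  (((~a | (~b | c)) & ~d) | d) = 1111111111110111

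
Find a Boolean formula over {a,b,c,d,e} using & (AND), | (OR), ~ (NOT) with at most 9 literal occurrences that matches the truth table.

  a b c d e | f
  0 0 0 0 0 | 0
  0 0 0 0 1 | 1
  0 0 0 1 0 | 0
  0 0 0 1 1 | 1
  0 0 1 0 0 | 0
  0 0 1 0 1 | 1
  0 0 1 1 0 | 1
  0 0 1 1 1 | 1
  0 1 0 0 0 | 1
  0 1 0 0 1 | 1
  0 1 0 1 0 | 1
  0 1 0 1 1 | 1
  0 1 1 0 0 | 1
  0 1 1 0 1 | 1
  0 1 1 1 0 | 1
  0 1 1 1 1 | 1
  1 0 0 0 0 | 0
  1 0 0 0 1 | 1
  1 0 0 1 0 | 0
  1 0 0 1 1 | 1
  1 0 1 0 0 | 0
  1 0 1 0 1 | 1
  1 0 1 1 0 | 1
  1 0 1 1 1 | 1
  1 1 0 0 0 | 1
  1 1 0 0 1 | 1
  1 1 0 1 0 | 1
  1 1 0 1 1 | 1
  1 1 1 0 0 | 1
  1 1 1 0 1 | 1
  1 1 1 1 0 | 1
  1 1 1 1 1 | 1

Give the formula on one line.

(((((~c & b) | c) & d) & ~b) | (b | e))

  ~c = 11110000111100001111000011110000
  (~c & b) = 00000000111100000000000011110000
  ((~c & b) | c) = 00001111111111110000111111111111
  (((~c & b) | c) & d) = 00000011001100110000001100110011
  ~b = 11111111000000001111111100000000
  ((((~c & b) | c) & d) & ~b) = 00000011000000000000001100000000
  (b | e) = 01010101111111110101010111111111
  (((((~c & b) | c) & d) & ~b) | (b | e)) = 01010111111111110101011111111111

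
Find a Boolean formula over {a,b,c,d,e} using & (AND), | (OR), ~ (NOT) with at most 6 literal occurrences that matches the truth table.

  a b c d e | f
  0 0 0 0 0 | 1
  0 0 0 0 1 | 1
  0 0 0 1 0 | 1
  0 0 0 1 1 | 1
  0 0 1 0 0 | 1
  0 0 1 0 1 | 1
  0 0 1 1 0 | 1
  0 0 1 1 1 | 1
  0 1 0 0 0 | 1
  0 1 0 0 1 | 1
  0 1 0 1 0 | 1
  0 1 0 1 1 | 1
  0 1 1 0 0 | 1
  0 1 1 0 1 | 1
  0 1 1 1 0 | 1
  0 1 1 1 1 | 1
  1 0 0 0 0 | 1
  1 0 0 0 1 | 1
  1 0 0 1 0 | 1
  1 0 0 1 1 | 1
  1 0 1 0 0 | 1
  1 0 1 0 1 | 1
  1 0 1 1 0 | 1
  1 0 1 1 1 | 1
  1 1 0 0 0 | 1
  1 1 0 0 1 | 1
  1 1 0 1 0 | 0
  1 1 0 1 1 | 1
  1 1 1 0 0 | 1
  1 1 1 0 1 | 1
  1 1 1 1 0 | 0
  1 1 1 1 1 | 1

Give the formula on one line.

  ~d = 11001100110011001100110011001100
  (~d | e) = 11011101110111011101110111011101
  ~b = 11111111000000001111111100000000
  (~d | ~b) = 11111111110011001111111111001100
  ((~d | e) | (~d | ~b)) = 11111111110111011111111111011101
  ~a = 11111111111111110000000000000000
  (((~d | e) | (~d | ~b)) | ~a) = 11111111111111111111111111011101

(((~d | e) | (~d | ~b)) | ~a)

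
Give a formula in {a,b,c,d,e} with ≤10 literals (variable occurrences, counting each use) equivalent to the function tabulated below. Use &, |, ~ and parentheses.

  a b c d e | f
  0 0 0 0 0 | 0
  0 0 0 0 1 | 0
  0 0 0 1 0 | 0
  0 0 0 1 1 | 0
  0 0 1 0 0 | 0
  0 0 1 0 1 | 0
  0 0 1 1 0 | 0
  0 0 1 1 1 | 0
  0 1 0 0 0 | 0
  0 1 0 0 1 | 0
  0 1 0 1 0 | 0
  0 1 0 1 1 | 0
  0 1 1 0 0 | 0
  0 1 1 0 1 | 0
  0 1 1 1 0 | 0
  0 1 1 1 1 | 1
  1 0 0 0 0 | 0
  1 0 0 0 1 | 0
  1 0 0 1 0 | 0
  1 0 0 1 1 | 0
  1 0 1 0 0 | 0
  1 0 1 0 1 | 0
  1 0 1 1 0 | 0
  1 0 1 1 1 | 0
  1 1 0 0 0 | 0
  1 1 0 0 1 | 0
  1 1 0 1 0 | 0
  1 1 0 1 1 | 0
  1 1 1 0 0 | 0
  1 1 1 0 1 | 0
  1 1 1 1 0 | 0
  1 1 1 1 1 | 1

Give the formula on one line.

(((c & b) & d) & ((~a | d) & (b & e)))

  (c & b) = 00000000000011110000000000001111
  ((c & b) & d) = 00000000000000110000000000000011
  ~a = 11111111111111110000000000000000
  (~a | d) = 11111111111111110011001100110011
  (b & e) = 00000000010101010000000001010101
  ((~a | d) & (b & e)) = 00000000010101010000000000010001
  (((c & b) & d) & ((~a | d) & (b & e))) = 00000000000000010000000000000001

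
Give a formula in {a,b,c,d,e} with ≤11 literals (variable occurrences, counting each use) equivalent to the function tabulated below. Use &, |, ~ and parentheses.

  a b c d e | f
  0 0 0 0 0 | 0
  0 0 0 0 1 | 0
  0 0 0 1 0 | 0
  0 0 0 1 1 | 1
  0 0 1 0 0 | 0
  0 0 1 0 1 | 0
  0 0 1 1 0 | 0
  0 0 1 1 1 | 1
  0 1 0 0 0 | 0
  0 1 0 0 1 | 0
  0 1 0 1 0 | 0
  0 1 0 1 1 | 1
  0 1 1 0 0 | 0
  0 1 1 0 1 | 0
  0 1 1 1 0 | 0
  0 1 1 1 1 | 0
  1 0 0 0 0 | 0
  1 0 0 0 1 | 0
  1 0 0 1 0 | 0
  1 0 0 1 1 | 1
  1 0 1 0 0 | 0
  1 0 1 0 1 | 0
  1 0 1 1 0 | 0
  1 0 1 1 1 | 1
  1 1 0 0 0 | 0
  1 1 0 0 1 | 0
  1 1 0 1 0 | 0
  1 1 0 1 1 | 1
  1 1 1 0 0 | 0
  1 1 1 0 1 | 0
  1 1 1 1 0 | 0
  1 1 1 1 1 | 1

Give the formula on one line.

  (e & d) = 00010001000100010001000100010001
  ~c = 11110000111100001111000011110000
  (a | ~c) = 11110000111100001111111111111111
  ~b = 11111111000000001111111100000000
  ((a | ~c) | ~b) = 11111111111100001111111111111111
  ~e = 10101010101010101010101010101010
  (d | ~e) = 10111011101110111011101110111011
  (c | (d | ~e)) = 10111111101111111011111110111111
  (((a | ~c) | ~b) & (c | (d | ~e))) = 10111111101100001011111110111111
  ((e & d) & (((a | ~c) | ~b) & (c | (d | ~e)))) = 00010001000100000001000100010001

((e & d) & (((a | ~c) | ~b) & (c | (d | ~e))))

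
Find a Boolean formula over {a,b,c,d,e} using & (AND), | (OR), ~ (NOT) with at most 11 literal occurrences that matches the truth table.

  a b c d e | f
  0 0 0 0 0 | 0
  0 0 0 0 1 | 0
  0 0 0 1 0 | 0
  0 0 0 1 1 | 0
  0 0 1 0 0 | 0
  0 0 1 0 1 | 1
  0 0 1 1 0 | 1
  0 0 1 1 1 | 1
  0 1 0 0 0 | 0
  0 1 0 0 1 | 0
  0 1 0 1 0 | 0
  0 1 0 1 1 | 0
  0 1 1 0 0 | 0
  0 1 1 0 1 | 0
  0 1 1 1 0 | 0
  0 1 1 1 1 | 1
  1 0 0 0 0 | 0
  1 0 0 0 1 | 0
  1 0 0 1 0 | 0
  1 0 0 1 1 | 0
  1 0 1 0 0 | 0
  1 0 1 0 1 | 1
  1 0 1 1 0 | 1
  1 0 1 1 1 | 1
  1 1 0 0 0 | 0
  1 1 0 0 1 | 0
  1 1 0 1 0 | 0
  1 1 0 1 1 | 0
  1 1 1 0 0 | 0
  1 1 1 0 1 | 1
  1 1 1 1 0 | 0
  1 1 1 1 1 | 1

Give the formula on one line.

(c & ((~b & ((d | e) & c)) | ((d | a) & e)))

  ~b = 11111111000000001111111100000000
  (d | e) = 01110111011101110111011101110111
  ((d | e) & c) = 00000111000001110000011100000111
  (~b & ((d | e) & c)) = 00000111000000000000011100000000
  (d | a) = 00110011001100111111111111111111
  ((d | a) & e) = 00010001000100010101010101010101
  ((~b & ((d | e) & c)) | ((d | a) & e)) = 00010111000100010101011101010101
  (c & ((~b & ((d | e) & c)) | ((d | a) & e))) = 00000111000000010000011100000101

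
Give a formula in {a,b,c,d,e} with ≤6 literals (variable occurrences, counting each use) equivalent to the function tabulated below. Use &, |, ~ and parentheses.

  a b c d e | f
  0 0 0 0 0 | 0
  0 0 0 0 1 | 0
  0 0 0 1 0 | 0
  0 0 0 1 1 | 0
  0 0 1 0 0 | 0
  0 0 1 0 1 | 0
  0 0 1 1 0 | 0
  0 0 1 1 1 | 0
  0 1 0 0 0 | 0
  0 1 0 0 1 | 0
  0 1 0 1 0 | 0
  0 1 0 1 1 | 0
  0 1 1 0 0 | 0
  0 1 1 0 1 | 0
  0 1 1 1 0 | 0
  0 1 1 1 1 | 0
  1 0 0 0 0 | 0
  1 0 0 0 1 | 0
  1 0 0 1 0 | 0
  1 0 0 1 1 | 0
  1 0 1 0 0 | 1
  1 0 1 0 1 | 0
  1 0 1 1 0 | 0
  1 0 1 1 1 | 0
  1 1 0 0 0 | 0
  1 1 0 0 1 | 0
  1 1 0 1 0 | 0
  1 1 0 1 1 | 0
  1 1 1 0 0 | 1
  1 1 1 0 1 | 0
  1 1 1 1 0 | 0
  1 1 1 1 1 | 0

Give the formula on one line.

  ~e = 10101010101010101010101010101010
  ~d = 11001100110011001100110011001100
  (c & ~d) = 00001100000011000000110000001100
  (~e & (c & ~d)) = 00001000000010000000100000001000
  (a & (~e & (c & ~d))) = 00000000000000000000100000001000

(a & (~e & (c & ~d)))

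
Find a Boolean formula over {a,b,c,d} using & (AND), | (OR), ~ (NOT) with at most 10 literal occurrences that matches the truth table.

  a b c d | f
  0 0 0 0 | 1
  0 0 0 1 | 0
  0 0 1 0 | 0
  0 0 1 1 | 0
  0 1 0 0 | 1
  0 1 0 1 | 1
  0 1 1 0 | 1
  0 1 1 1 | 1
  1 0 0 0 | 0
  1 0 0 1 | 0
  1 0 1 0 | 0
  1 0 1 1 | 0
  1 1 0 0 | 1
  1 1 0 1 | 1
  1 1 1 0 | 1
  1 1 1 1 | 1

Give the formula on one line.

  ~c = 1100110011001100
  (~c | b) = 1100111111001111
  ~b = 1111000011110000
  (~b & d) = 0101000001010000
  ((~b & d) | a) = 0101000011111111
  ((~c | b) | ((~b & d) | a)) = 1101111111111111
  ~a = 1111111100000000
  ~d = 1010101010101010
  (b | ~d) = 1010111110101111
  (~a & (b | ~d)) = 1010111100000000
  (b | (~a & (b | ~d))) = 1010111100001111
  (((~c | b) | ((~b & d) | a)) & (b | (~a & (b | ~d)))) = 1000111100001111

(((~c | b) | ((~b & d) | a)) & (b | (~a & (b | ~d))))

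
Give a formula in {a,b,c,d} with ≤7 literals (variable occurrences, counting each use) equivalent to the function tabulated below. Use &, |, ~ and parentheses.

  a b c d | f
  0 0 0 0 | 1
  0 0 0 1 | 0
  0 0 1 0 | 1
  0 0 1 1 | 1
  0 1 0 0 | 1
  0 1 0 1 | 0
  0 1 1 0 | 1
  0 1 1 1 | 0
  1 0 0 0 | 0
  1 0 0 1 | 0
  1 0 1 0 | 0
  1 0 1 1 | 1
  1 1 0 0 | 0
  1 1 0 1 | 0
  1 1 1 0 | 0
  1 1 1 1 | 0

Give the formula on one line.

  ~c = 1100110011001100
  ~b = 1111000011110000
  (~c | ~b) = 1111110011111100
  ((~c | ~b) & c) = 0011000000110000
  (((~c | ~b) & c) & d) = 0001000000010000
  ~a = 1111111100000000
  (d | ~a) = 1111111101010101
  ~d = 1010101010101010
  ((d | ~a) & ~d) = 1010101000000000
  ((((~c | ~b) & c) & d) | ((d | ~a) & ~d)) = 1011101000010000

((((~c | ~b) & c) & d) | ((d | ~a) & ~d))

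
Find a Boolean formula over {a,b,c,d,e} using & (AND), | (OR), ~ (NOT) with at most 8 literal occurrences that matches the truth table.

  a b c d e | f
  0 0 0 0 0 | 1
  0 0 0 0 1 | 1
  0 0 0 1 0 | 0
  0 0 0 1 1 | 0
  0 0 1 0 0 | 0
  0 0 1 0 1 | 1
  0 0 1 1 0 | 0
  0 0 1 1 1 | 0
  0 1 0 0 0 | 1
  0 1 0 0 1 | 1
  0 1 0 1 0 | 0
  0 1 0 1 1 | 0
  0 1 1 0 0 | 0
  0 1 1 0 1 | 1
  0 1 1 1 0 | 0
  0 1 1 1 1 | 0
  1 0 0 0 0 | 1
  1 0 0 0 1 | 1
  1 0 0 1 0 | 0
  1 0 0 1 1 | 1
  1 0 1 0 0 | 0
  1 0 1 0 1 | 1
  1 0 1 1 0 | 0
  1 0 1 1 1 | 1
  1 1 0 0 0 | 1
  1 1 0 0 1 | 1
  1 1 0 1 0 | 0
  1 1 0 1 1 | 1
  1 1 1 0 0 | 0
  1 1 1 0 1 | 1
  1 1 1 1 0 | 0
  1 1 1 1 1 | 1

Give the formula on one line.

(((~c & ~d) | (e & ~d)) | ((d & e) & a))

  ~c = 11110000111100001111000011110000
  ~d = 11001100110011001100110011001100
  (~c & ~d) = 11000000110000001100000011000000
  (e & ~d) = 01000100010001000100010001000100
  ((~c & ~d) | (e & ~d)) = 11000100110001001100010011000100
  (d & e) = 00010001000100010001000100010001
  ((d & e) & a) = 00000000000000000001000100010001
  (((~c & ~d) | (e & ~d)) | ((d & e) & a)) = 11000100110001001101010111010101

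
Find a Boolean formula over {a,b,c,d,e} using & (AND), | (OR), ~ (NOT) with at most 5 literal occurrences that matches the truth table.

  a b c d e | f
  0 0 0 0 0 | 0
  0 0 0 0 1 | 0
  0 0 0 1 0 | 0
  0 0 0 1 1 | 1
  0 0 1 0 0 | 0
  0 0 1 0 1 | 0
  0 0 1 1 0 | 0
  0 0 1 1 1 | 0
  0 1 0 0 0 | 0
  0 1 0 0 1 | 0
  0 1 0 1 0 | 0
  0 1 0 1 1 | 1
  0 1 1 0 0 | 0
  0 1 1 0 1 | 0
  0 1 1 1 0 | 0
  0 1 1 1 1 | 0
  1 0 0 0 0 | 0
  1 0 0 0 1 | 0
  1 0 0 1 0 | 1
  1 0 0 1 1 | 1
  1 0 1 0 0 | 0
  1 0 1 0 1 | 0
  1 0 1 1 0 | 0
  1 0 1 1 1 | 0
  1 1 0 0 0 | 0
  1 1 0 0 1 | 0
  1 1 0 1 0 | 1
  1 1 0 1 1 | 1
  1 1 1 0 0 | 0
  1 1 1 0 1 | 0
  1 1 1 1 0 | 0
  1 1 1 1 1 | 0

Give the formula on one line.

(((e & ~c) | a) & (~c & d))

  ~c = 11110000111100001111000011110000
  (e & ~c) = 01010000010100000101000001010000
  ((e & ~c) | a) = 01010000010100001111111111111111
  (~c & d) = 00110000001100000011000000110000
  (((e & ~c) | a) & (~c & d)) = 00010000000100000011000000110000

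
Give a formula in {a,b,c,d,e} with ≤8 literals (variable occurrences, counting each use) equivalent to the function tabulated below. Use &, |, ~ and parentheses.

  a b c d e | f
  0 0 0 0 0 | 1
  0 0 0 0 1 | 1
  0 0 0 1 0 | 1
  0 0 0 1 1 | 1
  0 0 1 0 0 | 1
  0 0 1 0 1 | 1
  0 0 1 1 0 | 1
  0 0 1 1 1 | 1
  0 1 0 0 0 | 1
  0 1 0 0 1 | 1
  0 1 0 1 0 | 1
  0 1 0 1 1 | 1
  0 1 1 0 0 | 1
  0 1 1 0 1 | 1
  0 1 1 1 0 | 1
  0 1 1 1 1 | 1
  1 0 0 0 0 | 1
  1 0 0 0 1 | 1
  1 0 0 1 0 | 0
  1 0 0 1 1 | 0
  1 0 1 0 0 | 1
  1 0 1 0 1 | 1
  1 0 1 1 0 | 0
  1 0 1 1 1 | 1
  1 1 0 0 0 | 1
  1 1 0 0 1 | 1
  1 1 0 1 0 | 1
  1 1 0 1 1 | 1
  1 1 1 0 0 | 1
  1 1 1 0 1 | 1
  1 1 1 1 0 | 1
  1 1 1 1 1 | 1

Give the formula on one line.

((b & a) | ((~d | (e & c)) | ~a))

  (b & a) = 00000000000000000000000011111111
  ~d = 11001100110011001100110011001100
  (e & c) = 00000101000001010000010100000101
  (~d | (e & c)) = 11001101110011011100110111001101
  ~a = 11111111111111110000000000000000
  ((~d | (e & c)) | ~a) = 11111111111111111100110111001101
  ((b & a) | ((~d | (e & c)) | ~a)) = 11111111111111111100110111111111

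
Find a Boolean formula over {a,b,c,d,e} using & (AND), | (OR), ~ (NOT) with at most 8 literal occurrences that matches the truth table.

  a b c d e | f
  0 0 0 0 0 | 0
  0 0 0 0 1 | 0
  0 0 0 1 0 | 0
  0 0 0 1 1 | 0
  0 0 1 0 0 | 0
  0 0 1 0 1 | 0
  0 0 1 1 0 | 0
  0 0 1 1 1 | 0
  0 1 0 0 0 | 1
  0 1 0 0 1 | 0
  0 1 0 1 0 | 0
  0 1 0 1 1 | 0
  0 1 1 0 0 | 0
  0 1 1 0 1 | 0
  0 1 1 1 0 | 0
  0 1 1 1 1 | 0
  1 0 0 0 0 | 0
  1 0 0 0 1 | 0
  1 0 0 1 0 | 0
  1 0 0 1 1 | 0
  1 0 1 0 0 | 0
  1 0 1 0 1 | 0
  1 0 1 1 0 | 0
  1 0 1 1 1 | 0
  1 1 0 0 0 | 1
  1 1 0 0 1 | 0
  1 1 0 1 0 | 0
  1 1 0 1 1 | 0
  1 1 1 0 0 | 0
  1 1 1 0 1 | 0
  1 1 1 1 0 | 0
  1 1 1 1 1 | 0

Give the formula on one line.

((~d & (~e | c)) & (~c & ((~d | e) & (b | d))))

  ~d = 11001100110011001100110011001100
  ~e = 10101010101010101010101010101010
  (~e | c) = 10101111101011111010111110101111
  (~d & (~e | c)) = 10001100100011001000110010001100
  ~c = 11110000111100001111000011110000
  (~d | e) = 11011101110111011101110111011101
  (b | d) = 00110011111111110011001111111111
  ((~d | e) & (b | d)) = 00010001110111010001000111011101
  (~c & ((~d | e) & (b | d))) = 00010000110100000001000011010000
  ((~d & (~e | c)) & (~c & ((~d | e) & (b | d)))) = 00000000100000000000000010000000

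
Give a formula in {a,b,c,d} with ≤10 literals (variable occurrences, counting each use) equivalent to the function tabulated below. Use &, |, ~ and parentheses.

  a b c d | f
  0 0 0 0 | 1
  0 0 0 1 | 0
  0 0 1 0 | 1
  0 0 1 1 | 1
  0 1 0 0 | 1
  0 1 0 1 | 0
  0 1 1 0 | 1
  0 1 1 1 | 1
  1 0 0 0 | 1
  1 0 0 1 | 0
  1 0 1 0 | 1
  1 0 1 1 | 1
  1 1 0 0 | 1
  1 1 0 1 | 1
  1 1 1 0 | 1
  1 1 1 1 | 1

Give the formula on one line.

((d & (((~a | (d | ~c)) & (b & a)) | (~d | c))) | ~d)

  ~a = 1111111100000000
  ~c = 1100110011001100
  (d | ~c) = 1101110111011101
  (~a | (d | ~c)) = 1111111111011101
  (b & a) = 0000000000001111
  ((~a | (d | ~c)) & (b & a)) = 0000000000001101
  ~d = 1010101010101010
  (~d | c) = 1011101110111011
  (((~a | (d | ~c)) & (b & a)) | (~d | c)) = 1011101110111111
  (d & (((~a | (d | ~c)) & (b & a)) | (~d | c))) = 0001000100010101
  ((d & (((~a | (d | ~c)) & (b & a)) | (~d | c))) | ~d) = 1011101110111111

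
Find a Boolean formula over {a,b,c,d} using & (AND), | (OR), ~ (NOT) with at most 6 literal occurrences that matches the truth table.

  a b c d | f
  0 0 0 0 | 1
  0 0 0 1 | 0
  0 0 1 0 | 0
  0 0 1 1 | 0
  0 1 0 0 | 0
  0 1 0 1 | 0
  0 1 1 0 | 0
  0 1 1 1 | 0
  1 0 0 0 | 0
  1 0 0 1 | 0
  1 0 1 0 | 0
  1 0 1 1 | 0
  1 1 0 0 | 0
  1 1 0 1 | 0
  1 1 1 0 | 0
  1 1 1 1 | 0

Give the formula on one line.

  ~a = 1111111100000000
  ~b = 1111000011110000
  ~c = 1100110011001100
  (~b & ~c) = 1100000011000000
  (~a & (~b & ~c)) = 1100000000000000
  ~d = 1010101010101010
  ((~a & (~b & ~c)) & ~d) = 1000000000000000

((~a & (~b & ~c)) & ~d)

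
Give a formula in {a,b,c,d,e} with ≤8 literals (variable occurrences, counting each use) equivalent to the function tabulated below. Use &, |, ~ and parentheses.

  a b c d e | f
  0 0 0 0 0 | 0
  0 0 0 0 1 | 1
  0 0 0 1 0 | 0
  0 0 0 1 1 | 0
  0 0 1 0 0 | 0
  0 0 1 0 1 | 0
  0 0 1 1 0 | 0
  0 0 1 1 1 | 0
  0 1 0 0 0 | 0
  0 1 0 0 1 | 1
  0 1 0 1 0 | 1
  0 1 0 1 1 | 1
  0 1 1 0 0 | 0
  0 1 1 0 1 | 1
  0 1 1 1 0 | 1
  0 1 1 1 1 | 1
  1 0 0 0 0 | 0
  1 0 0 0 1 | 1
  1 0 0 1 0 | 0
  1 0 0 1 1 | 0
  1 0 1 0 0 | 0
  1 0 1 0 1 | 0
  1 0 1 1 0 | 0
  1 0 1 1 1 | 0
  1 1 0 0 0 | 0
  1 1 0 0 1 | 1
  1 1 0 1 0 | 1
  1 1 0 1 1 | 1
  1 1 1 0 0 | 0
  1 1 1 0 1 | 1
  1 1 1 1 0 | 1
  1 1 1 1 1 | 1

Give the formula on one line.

  ~d = 11001100110011001100110011001100
  ~c = 11110000111100001111000011110000
  (~c & e) = 01010000010100000101000001010000
  (~d & (~c & e)) = 01000000010000000100000001000000
  (b | (~d & (~c & e))) = 01000000111111110100000011111111
  ~b = 11111111000000001111111100000000
  (~b & c) = 00001111000000000000111100000000
  (d | (~b & c)) = 00111111001100110011111100110011
  ((d | (~b & c)) | e) = 01111111011101110111111101110111
  ((b | (~d & (~c & e))) & ((d | (~b & c)) | e)) = 01000000011101110100000001110111

((b | (~d & (~c & e))) & ((d | (~b & c)) | e))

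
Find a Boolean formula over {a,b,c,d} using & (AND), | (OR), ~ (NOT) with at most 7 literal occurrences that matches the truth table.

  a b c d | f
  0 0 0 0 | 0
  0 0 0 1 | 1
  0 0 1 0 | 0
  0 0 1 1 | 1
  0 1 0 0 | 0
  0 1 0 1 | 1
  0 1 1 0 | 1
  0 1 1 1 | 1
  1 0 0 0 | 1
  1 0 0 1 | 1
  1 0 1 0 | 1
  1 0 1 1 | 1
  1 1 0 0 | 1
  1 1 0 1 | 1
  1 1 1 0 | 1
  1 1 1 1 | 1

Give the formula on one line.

(a | ((c & b) | d))

  (c & b) = 0000001100000011
  ((c & b) | d) = 0101011101010111
  (a | ((c & b) | d)) = 0101011111111111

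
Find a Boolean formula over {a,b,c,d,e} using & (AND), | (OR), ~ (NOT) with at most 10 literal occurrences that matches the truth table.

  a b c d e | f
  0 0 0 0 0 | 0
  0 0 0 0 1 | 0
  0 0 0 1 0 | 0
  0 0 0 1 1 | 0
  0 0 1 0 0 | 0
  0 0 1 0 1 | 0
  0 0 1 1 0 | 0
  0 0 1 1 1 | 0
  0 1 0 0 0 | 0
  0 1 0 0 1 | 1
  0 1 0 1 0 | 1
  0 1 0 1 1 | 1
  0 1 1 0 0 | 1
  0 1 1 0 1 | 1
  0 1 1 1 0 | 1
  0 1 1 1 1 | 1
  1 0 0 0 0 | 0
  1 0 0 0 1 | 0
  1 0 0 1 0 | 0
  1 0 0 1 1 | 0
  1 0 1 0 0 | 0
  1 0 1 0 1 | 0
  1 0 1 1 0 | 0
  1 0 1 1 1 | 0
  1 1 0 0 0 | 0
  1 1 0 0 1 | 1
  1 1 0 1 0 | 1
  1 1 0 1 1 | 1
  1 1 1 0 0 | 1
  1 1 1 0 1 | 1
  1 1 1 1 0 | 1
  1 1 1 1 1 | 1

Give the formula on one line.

((e | (((c & ~a) | d) | ((~b | c) & b))) & b)

  ~a = 11111111111111110000000000000000
  (c & ~a) = 00001111000011110000000000000000
  ((c & ~a) | d) = 00111111001111110011001100110011
  ~b = 11111111000000001111111100000000
  (~b | c) = 11111111000011111111111100001111
  ((~b | c) & b) = 00000000000011110000000000001111
  (((c & ~a) | d) | ((~b | c) & b)) = 00111111001111110011001100111111
  (e | (((c & ~a) | d) | ((~b | c) & b))) = 01111111011111110111011101111111
  ((e | (((c & ~a) | d) | ((~b | c) & b))) & b) = 00000000011111110000000001111111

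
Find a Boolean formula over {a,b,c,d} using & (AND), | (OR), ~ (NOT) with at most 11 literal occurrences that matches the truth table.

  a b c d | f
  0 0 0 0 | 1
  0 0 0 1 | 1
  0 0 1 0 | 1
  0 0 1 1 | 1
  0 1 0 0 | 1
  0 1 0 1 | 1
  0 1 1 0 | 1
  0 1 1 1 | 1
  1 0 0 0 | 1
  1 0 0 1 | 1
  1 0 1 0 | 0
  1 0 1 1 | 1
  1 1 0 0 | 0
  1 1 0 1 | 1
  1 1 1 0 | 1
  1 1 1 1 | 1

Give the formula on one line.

((d | (~a & b)) | (((b | ~c) | ~a) & ((d | c) | ~b)))

  ~a = 1111111100000000
  (~a & b) = 0000111100000000
  (d | (~a & b)) = 0101111101010101
  ~c = 1100110011001100
  (b | ~c) = 1100111111001111
  ((b | ~c) | ~a) = 1111111111001111
  (d | c) = 0111011101110111
  ~b = 1111000011110000
  ((d | c) | ~b) = 1111011111110111
  (((b | ~c) | ~a) & ((d | c) | ~b)) = 1111011111000111
  ((d | (~a & b)) | (((b | ~c) | ~a) & ((d | c) | ~b))) = 1111111111010111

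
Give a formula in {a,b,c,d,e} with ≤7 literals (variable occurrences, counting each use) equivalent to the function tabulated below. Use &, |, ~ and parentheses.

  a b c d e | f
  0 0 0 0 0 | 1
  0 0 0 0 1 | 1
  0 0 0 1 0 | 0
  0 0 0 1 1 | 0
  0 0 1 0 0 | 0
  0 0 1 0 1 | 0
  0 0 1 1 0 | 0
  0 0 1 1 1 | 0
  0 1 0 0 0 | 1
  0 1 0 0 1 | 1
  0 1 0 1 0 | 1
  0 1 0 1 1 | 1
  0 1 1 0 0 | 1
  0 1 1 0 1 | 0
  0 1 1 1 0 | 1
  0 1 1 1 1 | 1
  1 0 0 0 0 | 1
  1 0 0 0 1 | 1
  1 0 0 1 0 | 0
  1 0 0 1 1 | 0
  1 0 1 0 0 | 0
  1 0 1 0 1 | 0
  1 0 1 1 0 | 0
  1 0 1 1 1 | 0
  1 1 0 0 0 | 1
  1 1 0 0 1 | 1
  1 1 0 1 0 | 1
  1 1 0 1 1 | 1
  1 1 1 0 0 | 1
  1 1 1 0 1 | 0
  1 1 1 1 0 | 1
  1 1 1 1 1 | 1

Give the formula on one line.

  ~e = 10101010101010101010101010101010
  (d | ~e) = 10111011101110111011101110111011
  (b & (d | ~e)) = 00000000101110110000000010111011
  ~d = 11001100110011001100110011001100
  ~c = 11110000111100001111000011110000
  (~d & ~c) = 11000000110000001100000011000000
  ((b & (d | ~e)) | (~d & ~c)) = 11000000111110111100000011111011

((b & (d | ~e)) | (~d & ~c))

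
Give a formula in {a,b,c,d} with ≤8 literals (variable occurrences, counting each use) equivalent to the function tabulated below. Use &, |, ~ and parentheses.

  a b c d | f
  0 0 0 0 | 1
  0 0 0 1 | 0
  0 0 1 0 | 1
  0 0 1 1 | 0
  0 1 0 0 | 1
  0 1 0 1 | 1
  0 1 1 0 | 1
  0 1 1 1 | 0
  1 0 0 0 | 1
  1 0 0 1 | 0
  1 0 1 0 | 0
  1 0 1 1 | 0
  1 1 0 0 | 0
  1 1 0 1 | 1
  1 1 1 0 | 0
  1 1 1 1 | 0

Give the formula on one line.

  ~d = 1010101010101010
  ~c = 1100110011001100
  (~c & b) = 0000110000001100
  (~d | (~c & b)) = 1010111010101110
  ~a = 1111111100000000
  ~b = 1111000011110000
  (~b | d) = 1111010111110101
  ((~b | d) & ~c) = 1100010011000100
  (~a | ((~b | d) & ~c)) = 1111111111000100
  ((~d | (~c & b)) & (~a | ((~b | d) & ~c))) = 1010111010000100

((~d | (~c & b)) & (~a | ((~b | d) & ~c)))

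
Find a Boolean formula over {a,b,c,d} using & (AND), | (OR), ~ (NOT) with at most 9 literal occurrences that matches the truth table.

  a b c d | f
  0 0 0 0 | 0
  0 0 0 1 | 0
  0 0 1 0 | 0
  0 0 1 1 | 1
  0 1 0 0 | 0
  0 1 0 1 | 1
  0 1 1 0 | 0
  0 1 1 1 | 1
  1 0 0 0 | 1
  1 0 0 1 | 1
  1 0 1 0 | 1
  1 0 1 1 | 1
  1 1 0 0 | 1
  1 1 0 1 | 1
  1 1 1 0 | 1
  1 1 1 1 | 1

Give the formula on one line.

(((~b & a) | (((b & a) | c) | b)) & (d | a))

  ~b = 1111000011110000
  (~b & a) = 0000000011110000
  (b & a) = 0000000000001111
  ((b & a) | c) = 0011001100111111
  (((b & a) | c) | b) = 0011111100111111
  ((~b & a) | (((b & a) | c) | b)) = 0011111111111111
  (d | a) = 0101010111111111
  (((~b & a) | (((b & a) | c) | b)) & (d | a)) = 0001010111111111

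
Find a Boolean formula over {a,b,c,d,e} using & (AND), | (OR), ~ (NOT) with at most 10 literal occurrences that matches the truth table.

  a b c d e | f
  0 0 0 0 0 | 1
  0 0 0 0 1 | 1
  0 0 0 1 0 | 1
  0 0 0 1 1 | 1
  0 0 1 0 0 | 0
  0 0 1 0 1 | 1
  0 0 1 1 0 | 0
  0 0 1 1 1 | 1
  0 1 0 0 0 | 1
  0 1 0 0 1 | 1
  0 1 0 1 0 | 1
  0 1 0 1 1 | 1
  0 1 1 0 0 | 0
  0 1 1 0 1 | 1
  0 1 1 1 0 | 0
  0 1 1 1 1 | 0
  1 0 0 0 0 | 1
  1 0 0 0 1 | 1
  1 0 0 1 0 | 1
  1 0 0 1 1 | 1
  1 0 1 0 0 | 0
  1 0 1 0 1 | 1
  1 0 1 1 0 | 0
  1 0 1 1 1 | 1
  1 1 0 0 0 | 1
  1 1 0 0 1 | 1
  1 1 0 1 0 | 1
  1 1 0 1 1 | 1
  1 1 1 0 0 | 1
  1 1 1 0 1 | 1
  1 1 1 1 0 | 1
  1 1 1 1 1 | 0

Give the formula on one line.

  ~b = 11111111000000001111111100000000
  ~d = 11001100110011001100110011001100
  (~b | ~d) = 11111111110011001111111111001100
  (e & (~b | ~d)) = 01010101010001000101010101000100
  (a & b) = 00000000000000000000000011111111
  ~e = 10101010101010101010101010101010
  ((a & b) & ~e) = 00000000000000000000000010101010
  ~c = 11110000111100001111000011110000
  (((a & b) & ~e) | ~c) = 11110000111100001111000011111010
  ((e & (~b | ~d)) | (((a & b) & ~e) | ~c)) = 11110101111101001111010111111110

((e & (~b | ~d)) | (((a & b) & ~e) | ~c))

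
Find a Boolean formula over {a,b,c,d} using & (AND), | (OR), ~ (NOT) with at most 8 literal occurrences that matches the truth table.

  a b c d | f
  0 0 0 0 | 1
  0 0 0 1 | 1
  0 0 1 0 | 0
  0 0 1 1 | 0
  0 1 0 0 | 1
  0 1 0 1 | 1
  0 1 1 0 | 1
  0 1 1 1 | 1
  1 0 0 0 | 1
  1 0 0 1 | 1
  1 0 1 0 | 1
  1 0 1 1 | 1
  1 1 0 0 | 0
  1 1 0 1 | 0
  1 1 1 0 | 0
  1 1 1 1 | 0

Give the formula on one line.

  ~b = 1111000011110000
  ~c = 1100110011001100
  (a | ~c) = 1100110011111111
  (~b & (a | ~c)) = 1100000011110000
  ~a = 1111111100000000
  (b & ~a) = 0000111100000000
  ((~b & (a | ~c)) | (b & ~a)) = 1100111111110000

((~b & (a | ~c)) | (b & ~a))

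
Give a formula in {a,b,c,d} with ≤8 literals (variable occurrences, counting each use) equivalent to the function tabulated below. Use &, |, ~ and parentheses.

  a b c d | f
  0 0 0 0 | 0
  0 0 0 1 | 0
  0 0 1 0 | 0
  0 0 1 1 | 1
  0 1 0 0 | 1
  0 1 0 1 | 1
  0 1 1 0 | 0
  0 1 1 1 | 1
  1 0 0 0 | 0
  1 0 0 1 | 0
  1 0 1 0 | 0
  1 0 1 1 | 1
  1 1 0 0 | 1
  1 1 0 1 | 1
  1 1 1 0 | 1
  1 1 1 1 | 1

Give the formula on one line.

(((~c | d) | (a & b)) & (c | b))

  ~c = 1100110011001100
  (~c | d) = 1101110111011101
  (a & b) = 0000000000001111
  ((~c | d) | (a & b)) = 1101110111011111
  (c | b) = 0011111100111111
  (((~c | d) | (a & b)) & (c | b)) = 0001110100011111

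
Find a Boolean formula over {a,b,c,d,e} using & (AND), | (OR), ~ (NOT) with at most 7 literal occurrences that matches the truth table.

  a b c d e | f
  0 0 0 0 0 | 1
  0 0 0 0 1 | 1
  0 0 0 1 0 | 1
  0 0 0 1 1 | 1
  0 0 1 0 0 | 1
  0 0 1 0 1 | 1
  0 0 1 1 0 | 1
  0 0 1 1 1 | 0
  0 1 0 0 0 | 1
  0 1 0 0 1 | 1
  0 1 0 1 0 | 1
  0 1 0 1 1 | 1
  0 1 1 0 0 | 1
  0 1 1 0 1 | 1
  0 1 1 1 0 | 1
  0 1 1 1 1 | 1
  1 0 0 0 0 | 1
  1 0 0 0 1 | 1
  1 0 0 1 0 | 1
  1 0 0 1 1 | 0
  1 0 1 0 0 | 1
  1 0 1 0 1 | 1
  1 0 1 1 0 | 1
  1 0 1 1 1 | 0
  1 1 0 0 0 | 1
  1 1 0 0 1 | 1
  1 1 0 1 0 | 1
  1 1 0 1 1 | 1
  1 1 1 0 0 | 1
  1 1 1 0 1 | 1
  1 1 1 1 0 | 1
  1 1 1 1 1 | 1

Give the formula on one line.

((~a & ~c) | ((b | ~d) | ((d | c) & ~e)))

  ~a = 11111111111111110000000000000000
  ~c = 11110000111100001111000011110000
  (~a & ~c) = 11110000111100000000000000000000
  ~d = 11001100110011001100110011001100
  (b | ~d) = 11001100111111111100110011111111
  (d | c) = 00111111001111110011111100111111
  ~e = 10101010101010101010101010101010
  ((d | c) & ~e) = 00101010001010100010101000101010
  ((b | ~d) | ((d | c) & ~e)) = 11101110111111111110111011111111
  ((~a & ~c) | ((b | ~d) | ((d | c) & ~e))) = 11111110111111111110111011111111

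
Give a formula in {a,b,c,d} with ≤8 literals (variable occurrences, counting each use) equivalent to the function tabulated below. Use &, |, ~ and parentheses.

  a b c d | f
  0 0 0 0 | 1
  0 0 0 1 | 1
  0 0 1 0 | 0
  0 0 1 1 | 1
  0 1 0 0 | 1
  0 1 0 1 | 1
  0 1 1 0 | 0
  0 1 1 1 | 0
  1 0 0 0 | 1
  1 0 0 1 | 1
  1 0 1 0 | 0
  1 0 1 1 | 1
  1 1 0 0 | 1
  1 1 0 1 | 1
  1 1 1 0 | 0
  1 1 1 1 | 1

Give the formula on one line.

((~c | (a & d)) | ((~d | ~b) & d))

  ~c = 1100110011001100
  (a & d) = 0000000001010101
  (~c | (a & d)) = 1100110011011101
  ~d = 1010101010101010
  ~b = 1111000011110000
  (~d | ~b) = 1111101011111010
  ((~d | ~b) & d) = 0101000001010000
  ((~c | (a & d)) | ((~d | ~b) & d)) = 1101110011011101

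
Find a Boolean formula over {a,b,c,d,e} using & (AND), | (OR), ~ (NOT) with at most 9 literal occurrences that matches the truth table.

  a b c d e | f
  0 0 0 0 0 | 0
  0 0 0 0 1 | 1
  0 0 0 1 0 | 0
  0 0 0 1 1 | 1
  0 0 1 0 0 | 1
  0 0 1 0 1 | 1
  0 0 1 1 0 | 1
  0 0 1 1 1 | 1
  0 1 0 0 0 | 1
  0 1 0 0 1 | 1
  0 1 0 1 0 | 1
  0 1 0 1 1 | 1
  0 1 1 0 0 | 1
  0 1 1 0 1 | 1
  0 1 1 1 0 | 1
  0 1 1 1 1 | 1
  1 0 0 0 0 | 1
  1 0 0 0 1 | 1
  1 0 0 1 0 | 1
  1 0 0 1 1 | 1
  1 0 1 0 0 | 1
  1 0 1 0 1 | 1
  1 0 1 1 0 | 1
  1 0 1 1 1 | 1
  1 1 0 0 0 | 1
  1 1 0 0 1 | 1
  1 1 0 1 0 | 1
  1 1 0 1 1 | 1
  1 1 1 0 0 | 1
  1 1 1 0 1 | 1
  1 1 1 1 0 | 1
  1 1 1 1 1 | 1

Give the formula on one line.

  ~a = 11111111111111110000000000000000
  (~a & e) = 01010101010101010000000000000000
  (c | (~a & e)) = 01011111010111110000111100001111
  (e & d) = 00010001000100010001000100010001
  (a | (e & d)) = 00010001000100011111111111111111
  ~b = 11111111000000001111111100000000
  ((a | (e & d)) & ~b) = 00010001000000001111111100000000
  ((c | (~a & e)) | ((a | (e & d)) & ~b)) = 01011111010111111111111100001111
  (e | ((c | (~a & e)) | ((a | (e & d)) & ~b))) = 01011111010111111111111101011111
  (b | (e | ((c | (~a & e)) | ((a | (e & d)) & ~b)))) = 01011111111111111111111111111111

(b | (e | ((c | (~a & e)) | ((a | (e & d)) & ~b))))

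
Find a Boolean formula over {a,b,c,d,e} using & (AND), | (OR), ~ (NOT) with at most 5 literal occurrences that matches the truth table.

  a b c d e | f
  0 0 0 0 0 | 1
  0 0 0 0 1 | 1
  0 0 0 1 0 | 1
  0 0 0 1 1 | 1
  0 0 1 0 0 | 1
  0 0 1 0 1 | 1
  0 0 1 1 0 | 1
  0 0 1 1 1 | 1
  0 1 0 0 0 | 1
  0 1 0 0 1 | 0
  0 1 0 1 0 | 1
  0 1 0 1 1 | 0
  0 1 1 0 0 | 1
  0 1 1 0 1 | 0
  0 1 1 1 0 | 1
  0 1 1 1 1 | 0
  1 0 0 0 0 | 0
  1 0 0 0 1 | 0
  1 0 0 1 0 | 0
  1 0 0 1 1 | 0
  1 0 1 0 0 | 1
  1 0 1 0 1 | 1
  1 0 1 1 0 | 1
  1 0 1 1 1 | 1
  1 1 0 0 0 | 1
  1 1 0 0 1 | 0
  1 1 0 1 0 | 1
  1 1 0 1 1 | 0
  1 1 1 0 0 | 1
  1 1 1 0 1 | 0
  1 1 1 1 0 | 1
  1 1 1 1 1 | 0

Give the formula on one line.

((~e | ~b) & ((~a | b) | c))

  ~e = 10101010101010101010101010101010
  ~b = 11111111000000001111111100000000
  (~e | ~b) = 11111111101010101111111110101010
  ~a = 11111111111111110000000000000000
  (~a | b) = 11111111111111110000000011111111
  ((~a | b) | c) = 11111111111111110000111111111111
  ((~e | ~b) & ((~a | b) | c)) = 11111111101010100000111110101010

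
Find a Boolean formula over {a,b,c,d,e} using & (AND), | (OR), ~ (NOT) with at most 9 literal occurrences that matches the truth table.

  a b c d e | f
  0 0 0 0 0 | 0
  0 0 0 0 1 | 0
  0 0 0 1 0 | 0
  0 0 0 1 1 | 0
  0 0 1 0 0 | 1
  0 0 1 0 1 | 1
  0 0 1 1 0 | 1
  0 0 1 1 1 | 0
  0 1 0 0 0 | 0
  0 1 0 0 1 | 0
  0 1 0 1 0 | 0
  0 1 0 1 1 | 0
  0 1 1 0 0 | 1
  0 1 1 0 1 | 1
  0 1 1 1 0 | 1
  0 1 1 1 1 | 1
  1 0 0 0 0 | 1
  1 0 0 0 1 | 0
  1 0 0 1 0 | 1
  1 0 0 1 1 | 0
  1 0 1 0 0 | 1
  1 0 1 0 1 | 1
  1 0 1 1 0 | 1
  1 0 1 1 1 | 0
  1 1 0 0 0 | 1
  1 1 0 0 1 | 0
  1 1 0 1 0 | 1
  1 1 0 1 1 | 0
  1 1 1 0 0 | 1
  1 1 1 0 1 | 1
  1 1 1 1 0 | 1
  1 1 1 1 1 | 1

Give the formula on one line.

((a | c) & (~e | ((~d | (b & c)) & c)))

  (a | c) = 00001111000011111111111111111111
  ~e = 10101010101010101010101010101010
  ~d = 11001100110011001100110011001100
  (b & c) = 00000000000011110000000000001111
  (~d | (b & c)) = 11001100110011111100110011001111
  ((~d | (b & c)) & c) = 00001100000011110000110000001111
  (~e | ((~d | (b & c)) & c)) = 10101110101011111010111010101111
  ((a | c) & (~e | ((~d | (b & c)) & c))) = 00001110000011111010111010101111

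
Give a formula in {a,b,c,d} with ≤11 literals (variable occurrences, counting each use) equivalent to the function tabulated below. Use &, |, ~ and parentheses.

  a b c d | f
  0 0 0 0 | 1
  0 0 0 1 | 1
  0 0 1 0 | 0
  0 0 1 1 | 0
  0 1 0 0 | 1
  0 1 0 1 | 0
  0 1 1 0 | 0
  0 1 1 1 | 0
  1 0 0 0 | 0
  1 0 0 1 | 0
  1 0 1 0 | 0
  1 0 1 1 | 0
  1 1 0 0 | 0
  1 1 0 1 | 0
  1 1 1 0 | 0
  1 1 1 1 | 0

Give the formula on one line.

  ~d = 1010101010101010
  ~a = 1111111100000000
  (c & ~a) = 0011001100000000
  ~b = 1111000011110000
  (b & a) = 0000000000001111
  (~b | (b & a)) = 1111000011111111
  ((c & ~a) | (~b | (b & a))) = 1111001111111111
  (~d | ((c & ~a) | (~b | (b & a)))) = 1111101111111111
  ~c = 1100110011001100
  (~a & ~c) = 1100110000000000
  ((~d | ((c & ~a) | (~b | (b & a)))) & (~a & ~c)) = 1100100000000000

((~d | ((c & ~a) | (~b | (b & a)))) & (~a & ~c))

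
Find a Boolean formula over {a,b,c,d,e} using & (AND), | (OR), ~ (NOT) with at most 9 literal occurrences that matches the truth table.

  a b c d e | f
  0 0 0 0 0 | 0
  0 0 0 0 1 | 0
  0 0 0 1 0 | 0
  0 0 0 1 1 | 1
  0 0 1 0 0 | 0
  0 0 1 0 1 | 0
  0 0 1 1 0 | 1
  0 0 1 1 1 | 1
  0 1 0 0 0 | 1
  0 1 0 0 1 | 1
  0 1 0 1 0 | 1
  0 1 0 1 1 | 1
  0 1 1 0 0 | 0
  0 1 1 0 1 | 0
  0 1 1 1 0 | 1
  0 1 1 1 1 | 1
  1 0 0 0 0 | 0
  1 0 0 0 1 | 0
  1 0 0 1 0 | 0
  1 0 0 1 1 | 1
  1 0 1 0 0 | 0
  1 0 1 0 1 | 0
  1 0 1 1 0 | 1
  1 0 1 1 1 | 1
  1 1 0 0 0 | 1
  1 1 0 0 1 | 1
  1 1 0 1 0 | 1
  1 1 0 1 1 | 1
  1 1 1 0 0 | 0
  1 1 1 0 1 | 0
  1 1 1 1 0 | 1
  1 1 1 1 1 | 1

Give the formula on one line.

((d & (c | e)) | (((~b & a) | ~c) & b))

  (c | e) = 01011111010111110101111101011111
  (d & (c | e)) = 00010011000100110001001100010011
  ~b = 11111111000000001111111100000000
  (~b & a) = 00000000000000001111111100000000
  ~c = 11110000111100001111000011110000
  ((~b & a) | ~c) = 11110000111100001111111111110000
  (((~b & a) | ~c) & b) = 00000000111100000000000011110000
  ((d & (c | e)) | (((~b & a) | ~c) & b)) = 00010011111100110001001111110011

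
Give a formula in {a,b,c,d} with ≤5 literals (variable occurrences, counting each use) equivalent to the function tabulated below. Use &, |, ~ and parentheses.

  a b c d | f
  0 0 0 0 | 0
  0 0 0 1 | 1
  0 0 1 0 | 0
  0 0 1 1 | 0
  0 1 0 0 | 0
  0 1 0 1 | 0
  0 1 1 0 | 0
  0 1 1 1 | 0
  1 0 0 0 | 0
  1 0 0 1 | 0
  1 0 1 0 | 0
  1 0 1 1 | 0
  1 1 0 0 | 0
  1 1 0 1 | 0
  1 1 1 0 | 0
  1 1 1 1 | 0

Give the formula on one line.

(~b & ((~c | a) & (~a & d)))

  ~b = 1111000011110000
  ~c = 1100110011001100
  (~c | a) = 1100110011111111
  ~a = 1111111100000000
  (~a & d) = 0101010100000000
  ((~c | a) & (~a & d)) = 0100010000000000
  (~b & ((~c | a) & (~a & d))) = 0100000000000000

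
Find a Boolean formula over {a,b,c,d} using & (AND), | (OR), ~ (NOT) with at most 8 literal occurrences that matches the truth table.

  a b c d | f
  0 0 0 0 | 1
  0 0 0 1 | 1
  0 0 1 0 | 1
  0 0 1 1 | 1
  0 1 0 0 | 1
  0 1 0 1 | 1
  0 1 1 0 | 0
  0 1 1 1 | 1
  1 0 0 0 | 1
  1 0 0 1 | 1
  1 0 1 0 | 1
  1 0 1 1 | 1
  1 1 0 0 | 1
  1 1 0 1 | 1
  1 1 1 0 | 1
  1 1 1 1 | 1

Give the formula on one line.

  ~d = 1010101010101010
  ~b = 1111000011110000
  (~d & ~b) = 1010000010100000
  (a | (~d & ~b)) = 1010000011111111
  ~c = 1100110011001100
  ((a | (~d & ~b)) | ~c) = 1110110011111111
  (~d & ((a | (~d & ~b)) | ~c)) = 1010100010101010
  ((~d & ((a | (~d & ~b)) | ~c)) | d) = 1111110111111111

((~d & ((a | (~d & ~b)) | ~c)) | d)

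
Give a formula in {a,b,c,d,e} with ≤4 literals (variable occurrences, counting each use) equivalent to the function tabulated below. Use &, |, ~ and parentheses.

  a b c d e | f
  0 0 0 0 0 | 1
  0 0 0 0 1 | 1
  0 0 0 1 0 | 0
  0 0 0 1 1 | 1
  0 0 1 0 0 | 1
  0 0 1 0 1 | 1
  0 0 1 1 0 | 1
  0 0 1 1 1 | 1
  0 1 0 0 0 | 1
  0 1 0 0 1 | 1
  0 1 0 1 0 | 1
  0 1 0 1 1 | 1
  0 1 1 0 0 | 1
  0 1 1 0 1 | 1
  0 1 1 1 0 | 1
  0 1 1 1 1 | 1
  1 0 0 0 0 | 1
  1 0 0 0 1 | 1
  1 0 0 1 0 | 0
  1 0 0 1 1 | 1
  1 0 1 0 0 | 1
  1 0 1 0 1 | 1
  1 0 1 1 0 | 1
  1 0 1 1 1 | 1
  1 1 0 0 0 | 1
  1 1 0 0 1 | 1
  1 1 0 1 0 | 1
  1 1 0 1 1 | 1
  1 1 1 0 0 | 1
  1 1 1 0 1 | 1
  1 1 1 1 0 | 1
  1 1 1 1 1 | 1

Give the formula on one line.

  ~d = 11001100110011001100110011001100
  (e | b) = 01010101111111110101010111111111
  (c | (e | b)) = 01011111111111110101111111111111
  (~d | (c | (e | b))) = 11011111111111111101111111111111

(~d | (c | (e | b)))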